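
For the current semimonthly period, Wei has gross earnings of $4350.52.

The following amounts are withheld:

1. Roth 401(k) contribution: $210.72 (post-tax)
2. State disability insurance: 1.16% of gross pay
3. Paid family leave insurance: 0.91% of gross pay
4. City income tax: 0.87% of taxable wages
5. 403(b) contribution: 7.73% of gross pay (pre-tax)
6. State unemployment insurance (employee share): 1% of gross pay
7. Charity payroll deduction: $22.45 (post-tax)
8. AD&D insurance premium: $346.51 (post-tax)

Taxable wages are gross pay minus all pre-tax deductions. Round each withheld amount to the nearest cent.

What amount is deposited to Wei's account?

$3266.05

403(b) contribution: $4350.52 × 0.0773 = $336.30
Taxable wages = $4350.52 − $336.30 = $4014.22
City income tax: $4014.22 × 0.0087 = $34.92
State disability insurance: $4350.52 × 0.0116 = $50.47
Paid family leave insurance: $4350.52 × 0.0091 = $39.59
State unemployment insurance (employee share): $4350.52 × 0.01 = $43.51
AD&D insurance premium: $346.51
Roth 401(k) contribution: $210.72
Charity payroll deduction: $22.45
Total deductions = $336.30 + $34.92 + $50.47 + $39.59 + $43.51 + $346.51 + $210.72 + $22.45 = $1084.47
Net pay = $4350.52 − $1084.47 = $3266.05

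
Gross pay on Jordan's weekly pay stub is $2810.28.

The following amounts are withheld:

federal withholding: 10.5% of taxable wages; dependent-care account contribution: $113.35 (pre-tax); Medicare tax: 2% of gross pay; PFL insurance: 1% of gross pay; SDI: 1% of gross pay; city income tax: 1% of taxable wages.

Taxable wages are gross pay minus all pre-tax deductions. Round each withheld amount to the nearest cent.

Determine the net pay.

$2274.37

Dependent-care account contribution: $113.35
Taxable wages = $2810.28 − $113.35 = $2696.93
Federal withholding: $2696.93 × 0.105 = $283.18
City income tax: $2696.93 × 0.01 = $26.97
SDI: $2810.28 × 0.01 = $28.10
PFL insurance: $2810.28 × 0.01 = $28.10
Medicare tax: $2810.28 × 0.02 = $56.21
Total deductions = $113.35 + $283.18 + $26.97 + $28.10 + $28.10 + $56.21 = $535.91
Net pay = $2810.28 − $535.91 = $2274.37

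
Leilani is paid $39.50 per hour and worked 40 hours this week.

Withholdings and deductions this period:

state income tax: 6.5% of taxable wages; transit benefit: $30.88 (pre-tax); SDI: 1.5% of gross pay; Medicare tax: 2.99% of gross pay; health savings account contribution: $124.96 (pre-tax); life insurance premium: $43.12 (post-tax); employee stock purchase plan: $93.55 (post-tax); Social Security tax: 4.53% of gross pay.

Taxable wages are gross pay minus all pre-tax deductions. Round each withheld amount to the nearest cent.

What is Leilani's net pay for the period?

Gross pay: 40 × $39.50 = $1580.00
Transit benefit: $30.88
Health savings account contribution: $124.96
Pre-tax total = $30.88 + $124.96 = $155.84
Taxable wages = $1580.00 − $155.84 = $1424.16
State income tax: $1424.16 × 0.065 = $92.57
Social Security tax: $1580.00 × 0.0453 = $71.57
Medicare tax: $1580.00 × 0.0299 = $47.24
SDI: $1580.00 × 0.015 = $23.70
Employee stock purchase plan: $93.55
Life insurance premium: $43.12
Total deductions = $30.88 + $124.96 + $92.57 + $71.57 + $47.24 + $23.70 + $93.55 + $43.12 = $527.59
Net pay = $1580.00 − $527.59 = $1052.41

$1052.41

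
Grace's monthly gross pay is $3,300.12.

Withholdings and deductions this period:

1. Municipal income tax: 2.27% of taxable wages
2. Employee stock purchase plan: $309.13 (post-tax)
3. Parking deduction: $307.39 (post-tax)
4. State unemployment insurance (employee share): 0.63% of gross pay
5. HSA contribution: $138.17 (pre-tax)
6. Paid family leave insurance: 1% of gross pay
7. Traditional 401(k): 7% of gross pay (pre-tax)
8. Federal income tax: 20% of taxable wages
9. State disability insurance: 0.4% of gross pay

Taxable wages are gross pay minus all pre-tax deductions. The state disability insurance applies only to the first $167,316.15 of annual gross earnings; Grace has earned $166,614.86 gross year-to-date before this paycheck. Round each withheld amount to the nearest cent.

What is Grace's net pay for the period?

$1,605.10

Traditional 401(k): $3,300.12 × 0.07 = $231.01
HSA contribution: $138.17
Pre-tax total = $231.01 + $138.17 = $369.18
Taxable wages = $3,300.12 − $369.18 = $2,930.94
Federal income tax: $2,930.94 × 0.2 = $586.19
Municipal income tax: $2,930.94 × 0.0227 = $66.53
State unemployment insurance (employee share): $3,300.12 × 0.0063 = $20.79
Paid family leave insurance: $3,300.12 × 0.01 = $33.00
State disability insurance: only $167,316.15 − $166,614.86 = $701.29 of this check is subject → $701.29 × 0.004 = $2.81
Parking deduction: $307.39
Employee stock purchase plan: $309.13
Total deductions = $231.01 + $138.17 + $586.19 + $66.53 + $20.79 + $33.00 + $2.81 + $307.39 + $309.13 = $1,695.02
Net pay = $3,300.12 − $1,695.02 = $1,605.10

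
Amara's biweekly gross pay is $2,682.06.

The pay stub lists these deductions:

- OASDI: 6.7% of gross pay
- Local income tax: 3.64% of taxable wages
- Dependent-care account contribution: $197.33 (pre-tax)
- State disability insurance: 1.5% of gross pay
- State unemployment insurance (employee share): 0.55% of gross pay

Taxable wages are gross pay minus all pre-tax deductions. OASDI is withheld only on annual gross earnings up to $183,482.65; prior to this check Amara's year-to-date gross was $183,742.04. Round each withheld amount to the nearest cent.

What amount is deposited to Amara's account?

Dependent-care account contribution: $197.33
Taxable wages = $2,682.06 − $197.33 = $2,484.73
Local income tax: $2,484.73 × 0.0364 = $90.44
State unemployment insurance (employee share): $2,682.06 × 0.0055 = $14.75
OASDI: annual cap $183,482.65 already reached (YTD $183,742.04), so $0.00
State disability insurance: $2,682.06 × 0.015 = $40.23
Total deductions = $197.33 + $90.44 + $14.75 + $0.00 + $40.23 = $342.75
Net pay = $2,682.06 − $342.75 = $2,339.31

$2,339.31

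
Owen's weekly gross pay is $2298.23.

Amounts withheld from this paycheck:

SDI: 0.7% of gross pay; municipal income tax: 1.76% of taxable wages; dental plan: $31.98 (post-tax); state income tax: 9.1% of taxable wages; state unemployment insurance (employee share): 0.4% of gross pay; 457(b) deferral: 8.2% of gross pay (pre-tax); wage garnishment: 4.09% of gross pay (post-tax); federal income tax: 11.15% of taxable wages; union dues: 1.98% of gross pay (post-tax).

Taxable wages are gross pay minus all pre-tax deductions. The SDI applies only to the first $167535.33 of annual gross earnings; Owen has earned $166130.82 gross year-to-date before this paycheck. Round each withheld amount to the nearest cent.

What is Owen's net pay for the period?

$1454.92

457(b) deferral: $2298.23 × 0.082 = $188.45
Taxable wages = $2298.23 − $188.45 = $2109.78
Federal income tax: $2109.78 × 0.1115 = $235.24
State income tax: $2109.78 × 0.091 = $191.99
Municipal income tax: $2109.78 × 0.0176 = $37.13
State unemployment insurance (employee share): $2298.23 × 0.004 = $9.19
SDI: only $167535.33 − $166130.82 = $1404.51 of this check is subject → $1404.51 × 0.007 = $9.83
Dental plan: $31.98
Wage garnishment: $2298.23 × 0.0409 = $94.00
Union dues: $2298.23 × 0.0198 = $45.50
Total deductions = $188.45 + $235.24 + $191.99 + $37.13 + $9.19 + $9.83 + $31.98 + $94.00 + $45.50 = $843.31
Net pay = $2298.23 − $843.31 = $1454.92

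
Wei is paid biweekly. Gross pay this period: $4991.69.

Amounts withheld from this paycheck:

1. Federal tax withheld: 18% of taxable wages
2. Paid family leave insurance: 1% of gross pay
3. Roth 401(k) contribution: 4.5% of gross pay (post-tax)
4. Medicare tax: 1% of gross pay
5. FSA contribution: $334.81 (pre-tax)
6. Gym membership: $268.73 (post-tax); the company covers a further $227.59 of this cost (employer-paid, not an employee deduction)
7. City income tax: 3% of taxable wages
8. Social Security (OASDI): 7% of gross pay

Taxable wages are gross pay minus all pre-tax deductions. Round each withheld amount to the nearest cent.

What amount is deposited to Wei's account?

FSA contribution: $334.81
Taxable wages = $4991.69 − $334.81 = $4656.88
City income tax: $4656.88 × 0.03 = $139.71
Federal tax withheld: $4656.88 × 0.18 = $838.24
Medicare tax: $4991.69 × 0.01 = $49.92
Social Security (OASDI): $4991.69 × 0.07 = $349.42
Paid family leave insurance: $4991.69 × 0.01 = $49.92
Roth 401(k) contribution: $4991.69 × 0.045 = $224.63
Gym membership: $268.73
(Employer's $227.59 toward gym membership is not withheld from the employee.)
Total deductions = $334.81 + $139.71 + $838.24 + $49.92 + $349.42 + $49.92 + $224.63 + $268.73 = $2255.38
Net pay = $4991.69 − $2255.38 = $2736.31

$2736.31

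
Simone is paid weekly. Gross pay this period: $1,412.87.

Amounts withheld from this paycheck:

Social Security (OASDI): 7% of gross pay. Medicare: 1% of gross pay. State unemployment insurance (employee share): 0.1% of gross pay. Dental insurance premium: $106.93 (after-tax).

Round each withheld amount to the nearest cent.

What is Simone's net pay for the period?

State unemployment insurance (employee share): $1,412.87 × 0.001 = $1.41
Social Security (OASDI): $1,412.87 × 0.07 = $98.90
Medicare: $1,412.87 × 0.01 = $14.13
Dental insurance premium: $106.93
Total deductions = $1.41 + $98.90 + $14.13 + $106.93 = $221.37
Net pay = $1,412.87 − $221.37 = $1,191.50

$1,191.50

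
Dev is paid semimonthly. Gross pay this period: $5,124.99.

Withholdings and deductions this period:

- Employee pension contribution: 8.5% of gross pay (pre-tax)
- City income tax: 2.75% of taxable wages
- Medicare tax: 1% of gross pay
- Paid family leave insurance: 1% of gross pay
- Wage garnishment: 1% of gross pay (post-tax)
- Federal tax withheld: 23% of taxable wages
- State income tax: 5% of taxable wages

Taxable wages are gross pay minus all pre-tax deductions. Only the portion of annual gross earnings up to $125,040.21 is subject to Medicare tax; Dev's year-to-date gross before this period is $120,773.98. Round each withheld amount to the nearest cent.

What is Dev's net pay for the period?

Employee pension contribution: $5,124.99 × 0.085 = $435.62
Taxable wages = $5,124.99 − $435.62 = $4,689.37
State income tax: $4,689.37 × 0.05 = $234.47
Federal tax withheld: $4,689.37 × 0.23 = $1,078.56
City income tax: $4,689.37 × 0.0275 = $128.96
Paid family leave insurance: $5,124.99 × 0.01 = $51.25
Medicare tax: only $125,040.21 − $120,773.98 = $4,266.23 of this check is subject → $4,266.23 × 0.01 = $42.66
Wage garnishment: $5,124.99 × 0.01 = $51.25
Total deductions = $435.62 + $234.47 + $1,078.56 + $128.96 + $51.25 + $42.66 + $51.25 = $2,022.77
Net pay = $5,124.99 − $2,022.77 = $3,102.22

$3,102.22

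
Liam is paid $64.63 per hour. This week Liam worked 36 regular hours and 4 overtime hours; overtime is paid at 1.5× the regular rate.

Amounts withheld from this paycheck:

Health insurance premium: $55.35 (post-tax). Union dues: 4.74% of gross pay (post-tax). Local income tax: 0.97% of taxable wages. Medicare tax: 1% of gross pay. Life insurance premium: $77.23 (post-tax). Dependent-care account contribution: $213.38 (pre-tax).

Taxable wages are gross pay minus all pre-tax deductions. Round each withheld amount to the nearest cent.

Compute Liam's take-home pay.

$2,188.43

Regular pay: 36 × $64.63 = $2,326.68
Overtime pay: 4 × $64.63 × 1.5 = $387.78
Gross pay = $2,326.68 + $387.78 = $2,714.46
Dependent-care account contribution: $213.38
Taxable wages = $2,714.46 − $213.38 = $2,501.08
Local income tax: $2,501.08 × 0.0097 = $24.26
Medicare tax: $2,714.46 × 0.01 = $27.14
Health insurance premium: $55.35
Life insurance premium: $77.23
Union dues: $2,714.46 × 0.0474 = $128.67
Total deductions = $213.38 + $24.26 + $27.14 + $55.35 + $77.23 + $128.67 = $526.03
Net pay = $2,714.46 − $526.03 = $2,188.43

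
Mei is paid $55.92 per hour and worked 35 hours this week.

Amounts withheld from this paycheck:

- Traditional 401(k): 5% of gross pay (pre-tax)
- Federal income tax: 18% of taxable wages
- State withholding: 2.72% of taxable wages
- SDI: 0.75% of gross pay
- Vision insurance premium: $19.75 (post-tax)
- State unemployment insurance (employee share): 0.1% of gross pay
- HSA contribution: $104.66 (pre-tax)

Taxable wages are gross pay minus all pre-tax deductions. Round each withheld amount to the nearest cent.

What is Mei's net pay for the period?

$1354.72

Gross pay: 35 × $55.92 = $1957.20
Traditional 401(k): $1957.20 × 0.05 = $97.86
HSA contribution: $104.66
Pre-tax total = $97.86 + $104.66 = $202.52
Taxable wages = $1957.20 − $202.52 = $1754.68
Federal income tax: $1754.68 × 0.18 = $315.84
State withholding: $1754.68 × 0.0272 = $47.73
State unemployment insurance (employee share): $1957.20 × 0.001 = $1.96
SDI: $1957.20 × 0.0075 = $14.68
Vision insurance premium: $19.75
Total deductions = $97.86 + $104.66 + $315.84 + $47.73 + $1.96 + $14.68 + $19.75 = $602.48
Net pay = $1957.20 − $602.48 = $1354.72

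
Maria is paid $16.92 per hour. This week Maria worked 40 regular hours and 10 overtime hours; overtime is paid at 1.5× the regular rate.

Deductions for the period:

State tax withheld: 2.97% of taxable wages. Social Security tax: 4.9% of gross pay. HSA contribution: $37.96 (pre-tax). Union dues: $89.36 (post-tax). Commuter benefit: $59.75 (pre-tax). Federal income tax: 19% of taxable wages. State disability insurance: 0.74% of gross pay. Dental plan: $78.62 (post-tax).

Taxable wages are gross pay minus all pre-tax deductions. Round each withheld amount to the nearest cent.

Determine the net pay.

Regular pay: 40 × $16.92 = $676.80
Overtime pay: 10 × $16.92 × 1.5 = $253.80
Gross pay = $676.80 + $253.80 = $930.60
HSA contribution: $37.96
Commuter benefit: $59.75
Pre-tax total = $37.96 + $59.75 = $97.71
Taxable wages = $930.60 − $97.71 = $832.89
Federal income tax: $832.89 × 0.19 = $158.25
State tax withheld: $832.89 × 0.0297 = $24.74
State disability insurance: $930.60 × 0.0074 = $6.89
Social Security tax: $930.60 × 0.049 = $45.60
Dental plan: $78.62
Union dues: $89.36
Total deductions = $37.96 + $59.75 + $158.25 + $24.74 + $6.89 + $45.60 + $78.62 + $89.36 = $501.17
Net pay = $930.60 − $501.17 = $429.43

$429.43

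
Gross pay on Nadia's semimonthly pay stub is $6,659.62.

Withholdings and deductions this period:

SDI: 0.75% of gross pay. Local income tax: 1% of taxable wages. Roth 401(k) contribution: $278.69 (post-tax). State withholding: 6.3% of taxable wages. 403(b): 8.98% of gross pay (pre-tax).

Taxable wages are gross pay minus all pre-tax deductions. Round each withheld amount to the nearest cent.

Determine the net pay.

403(b): $6,659.62 × 0.0898 = $598.03
Taxable wages = $6,659.62 − $598.03 = $6,061.59
Local income tax: $6,061.59 × 0.01 = $60.62
State withholding: $6,061.59 × 0.063 = $381.88
SDI: $6,659.62 × 0.0075 = $49.95
Roth 401(k) contribution: $278.69
Total deductions = $598.03 + $60.62 + $381.88 + $49.95 + $278.69 = $1,369.17
Net pay = $6,659.62 − $1,369.17 = $5,290.45

$5,290.45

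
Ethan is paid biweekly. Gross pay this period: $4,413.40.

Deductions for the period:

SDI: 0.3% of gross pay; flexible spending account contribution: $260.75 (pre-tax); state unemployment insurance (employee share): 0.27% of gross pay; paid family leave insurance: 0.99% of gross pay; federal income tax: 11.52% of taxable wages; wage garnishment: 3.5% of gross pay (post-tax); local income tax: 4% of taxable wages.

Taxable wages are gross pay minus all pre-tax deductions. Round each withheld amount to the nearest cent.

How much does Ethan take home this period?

Flexible spending account contribution: $260.75
Taxable wages = $4,413.40 − $260.75 = $4,152.65
Federal income tax: $4,152.65 × 0.1152 = $478.39
Local income tax: $4,152.65 × 0.04 = $166.11
SDI: $4,413.40 × 0.003 = $13.24
Paid family leave insurance: $4,413.40 × 0.0099 = $43.69
State unemployment insurance (employee share): $4,413.40 × 0.0027 = $11.92
Wage garnishment: $4,413.40 × 0.035 = $154.47
Total deductions = $260.75 + $478.39 + $166.11 + $13.24 + $43.69 + $11.92 + $154.47 = $1,128.57
Net pay = $4,413.40 − $1,128.57 = $3,284.83

$3,284.83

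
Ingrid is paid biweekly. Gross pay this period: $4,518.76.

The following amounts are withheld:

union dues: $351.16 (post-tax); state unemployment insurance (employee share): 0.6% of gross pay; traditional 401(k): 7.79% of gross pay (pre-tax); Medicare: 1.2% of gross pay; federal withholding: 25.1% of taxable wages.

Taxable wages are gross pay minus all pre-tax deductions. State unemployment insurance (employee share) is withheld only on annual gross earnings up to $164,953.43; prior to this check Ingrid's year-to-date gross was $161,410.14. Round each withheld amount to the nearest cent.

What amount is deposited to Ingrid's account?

Traditional 401(k): $4,518.76 × 0.0779 = $352.01
Taxable wages = $4,518.76 − $352.01 = $4,166.75
Federal withholding: $4,166.75 × 0.251 = $1,045.85
State unemployment insurance (employee share): only $164,953.43 − $161,410.14 = $3,543.29 of this check is subject → $3,543.29 × 0.006 = $21.26
Medicare: $4,518.76 × 0.012 = $54.23
Union dues: $351.16
Total deductions = $352.01 + $1,045.85 + $21.26 + $54.23 + $351.16 = $1,824.51
Net pay = $4,518.76 − $1,824.51 = $2,694.25

$2,694.25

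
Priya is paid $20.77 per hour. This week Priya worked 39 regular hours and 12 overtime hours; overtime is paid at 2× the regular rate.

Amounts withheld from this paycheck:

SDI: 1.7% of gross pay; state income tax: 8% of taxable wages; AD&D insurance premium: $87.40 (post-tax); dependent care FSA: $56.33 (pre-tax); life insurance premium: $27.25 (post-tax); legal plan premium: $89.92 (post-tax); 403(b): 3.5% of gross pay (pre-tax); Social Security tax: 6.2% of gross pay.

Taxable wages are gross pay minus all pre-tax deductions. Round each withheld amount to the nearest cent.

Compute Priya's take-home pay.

$801.93

Regular pay: 39 × $20.77 = $810.03
Overtime pay: 12 × $20.77 × 2 = $498.48
Gross pay = $810.03 + $498.48 = $1,308.51
Dependent care FSA: $56.33
403(b): $1,308.51 × 0.035 = $45.80
Pre-tax total = $56.33 + $45.80 = $102.13
Taxable wages = $1,308.51 − $102.13 = $1,206.38
State income tax: $1,206.38 × 0.08 = $96.51
SDI: $1,308.51 × 0.017 = $22.24
Social Security tax: $1,308.51 × 0.062 = $81.13
AD&D insurance premium: $87.40
Life insurance premium: $27.25
Legal plan premium: $89.92
Total deductions = $56.33 + $45.80 + $96.51 + $22.24 + $81.13 + $87.40 + $27.25 + $89.92 = $506.58
Net pay = $1,308.51 − $506.58 = $801.93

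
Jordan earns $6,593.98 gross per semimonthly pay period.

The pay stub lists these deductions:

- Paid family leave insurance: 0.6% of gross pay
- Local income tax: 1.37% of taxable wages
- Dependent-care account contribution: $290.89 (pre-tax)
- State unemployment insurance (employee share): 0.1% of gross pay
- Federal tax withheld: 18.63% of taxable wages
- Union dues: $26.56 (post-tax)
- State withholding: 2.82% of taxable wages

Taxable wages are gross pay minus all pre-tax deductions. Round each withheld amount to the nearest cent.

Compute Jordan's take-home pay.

Dependent-care account contribution: $290.89
Taxable wages = $6,593.98 − $290.89 = $6,303.09
Federal tax withheld: $6,303.09 × 0.1863 = $1,174.27
State withholding: $6,303.09 × 0.0282 = $177.75
Local income tax: $6,303.09 × 0.0137 = $86.35
State unemployment insurance (employee share): $6,593.98 × 0.001 = $6.59
Paid family leave insurance: $6,593.98 × 0.006 = $39.56
Union dues: $26.56
Total deductions = $290.89 + $1,174.27 + $177.75 + $86.35 + $6.59 + $39.56 + $26.56 = $1,801.97
Net pay = $6,593.98 − $1,801.97 = $4,792.01

$4,792.01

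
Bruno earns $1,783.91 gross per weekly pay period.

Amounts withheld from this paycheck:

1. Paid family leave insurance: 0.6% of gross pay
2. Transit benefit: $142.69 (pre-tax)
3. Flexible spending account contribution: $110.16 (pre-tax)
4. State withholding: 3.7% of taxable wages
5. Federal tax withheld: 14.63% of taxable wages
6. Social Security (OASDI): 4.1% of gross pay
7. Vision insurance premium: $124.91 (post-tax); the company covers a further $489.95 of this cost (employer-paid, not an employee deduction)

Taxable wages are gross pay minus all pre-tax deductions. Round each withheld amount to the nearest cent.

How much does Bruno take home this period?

Transit benefit: $142.69
Flexible spending account contribution: $110.16
Pre-tax total = $142.69 + $110.16 = $252.85
Taxable wages = $1,783.91 − $252.85 = $1,531.06
State withholding: $1,531.06 × 0.037 = $56.65
Federal tax withheld: $1,531.06 × 0.1463 = $223.99
Social Security (OASDI): $1,783.91 × 0.041 = $73.14
Paid family leave insurance: $1,783.91 × 0.006 = $10.70
Vision insurance premium: $124.91
(Employer's $489.95 toward vision insurance premium is not withheld from the employee.)
Total deductions = $142.69 + $110.16 + $56.65 + $223.99 + $73.14 + $10.70 + $124.91 = $742.24
Net pay = $1,783.91 − $742.24 = $1,041.67

$1,041.67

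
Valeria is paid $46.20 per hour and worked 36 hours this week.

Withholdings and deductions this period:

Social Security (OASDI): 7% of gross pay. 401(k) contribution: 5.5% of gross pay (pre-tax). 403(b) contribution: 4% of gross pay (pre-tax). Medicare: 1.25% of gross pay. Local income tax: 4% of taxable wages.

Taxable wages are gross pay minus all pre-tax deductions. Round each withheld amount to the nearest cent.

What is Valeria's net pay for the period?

$1,307.77

Gross pay: 36 × $46.20 = $1,663.20
401(k) contribution: $1,663.20 × 0.055 = $91.48
403(b) contribution: $1,663.20 × 0.04 = $66.53
Pre-tax total = $91.48 + $66.53 = $158.01
Taxable wages = $1,663.20 − $158.01 = $1,505.19
Local income tax: $1,505.19 × 0.04 = $60.21
Medicare: $1,663.20 × 0.0125 = $20.79
Social Security (OASDI): $1,663.20 × 0.07 = $116.42
Total deductions = $91.48 + $66.53 + $60.21 + $20.79 + $116.42 = $355.43
Net pay = $1,663.20 − $355.43 = $1,307.77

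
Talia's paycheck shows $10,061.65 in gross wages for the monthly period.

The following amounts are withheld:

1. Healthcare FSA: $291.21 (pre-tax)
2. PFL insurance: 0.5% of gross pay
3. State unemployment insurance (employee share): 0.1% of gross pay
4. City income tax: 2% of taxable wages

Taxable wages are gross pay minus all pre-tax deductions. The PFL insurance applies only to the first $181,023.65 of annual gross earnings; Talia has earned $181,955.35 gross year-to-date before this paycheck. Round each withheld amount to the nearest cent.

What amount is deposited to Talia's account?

$9,564.97

Healthcare FSA: $291.21
Taxable wages = $10,061.65 − $291.21 = $9,770.44
City income tax: $9,770.44 × 0.02 = $195.41
State unemployment insurance (employee share): $10,061.65 × 0.001 = $10.06
PFL insurance: annual cap $181,023.65 already reached (YTD $181,955.35), so $0.00
Total deductions = $291.21 + $195.41 + $10.06 + $0.00 = $496.68
Net pay = $10,061.65 − $496.68 = $9,564.97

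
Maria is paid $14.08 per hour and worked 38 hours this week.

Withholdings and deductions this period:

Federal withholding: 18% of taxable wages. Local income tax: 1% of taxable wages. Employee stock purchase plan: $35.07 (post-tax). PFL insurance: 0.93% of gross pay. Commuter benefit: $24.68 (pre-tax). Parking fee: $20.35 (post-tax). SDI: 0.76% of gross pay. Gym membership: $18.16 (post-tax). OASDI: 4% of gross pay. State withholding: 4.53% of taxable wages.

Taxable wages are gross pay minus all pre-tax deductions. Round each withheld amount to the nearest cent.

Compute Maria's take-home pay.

$286.25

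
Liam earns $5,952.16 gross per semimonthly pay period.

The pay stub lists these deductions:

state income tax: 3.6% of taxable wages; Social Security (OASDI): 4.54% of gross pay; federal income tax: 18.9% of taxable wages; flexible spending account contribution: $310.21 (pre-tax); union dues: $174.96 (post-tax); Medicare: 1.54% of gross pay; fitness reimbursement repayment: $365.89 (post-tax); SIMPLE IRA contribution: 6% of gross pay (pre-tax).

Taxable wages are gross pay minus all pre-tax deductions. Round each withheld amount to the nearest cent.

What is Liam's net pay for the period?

$3,193.00

SIMPLE IRA contribution: $5,952.16 × 0.06 = $357.13
Flexible spending account contribution: $310.21
Pre-tax total = $357.13 + $310.21 = $667.34
Taxable wages = $5,952.16 − $667.34 = $5,284.82
Federal income tax: $5,284.82 × 0.189 = $998.83
State income tax: $5,284.82 × 0.036 = $190.25
Social Security (OASDI): $5,952.16 × 0.0454 = $270.23
Medicare: $5,952.16 × 0.0154 = $91.66
Union dues: $174.96
Fitness reimbursement repayment: $365.89
Total deductions = $357.13 + $310.21 + $998.83 + $190.25 + $270.23 + $91.66 + $174.96 + $365.89 = $2,759.16
Net pay = $5,952.16 − $2,759.16 = $3,193.00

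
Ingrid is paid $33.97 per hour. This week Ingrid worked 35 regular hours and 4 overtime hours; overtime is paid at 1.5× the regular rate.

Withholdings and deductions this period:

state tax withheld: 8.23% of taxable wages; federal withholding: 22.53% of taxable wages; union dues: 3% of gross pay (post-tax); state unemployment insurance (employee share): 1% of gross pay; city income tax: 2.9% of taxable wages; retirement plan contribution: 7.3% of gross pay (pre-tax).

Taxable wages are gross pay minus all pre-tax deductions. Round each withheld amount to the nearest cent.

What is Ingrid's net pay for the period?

Regular pay: 35 × $33.97 = $1,188.95
Overtime pay: 4 × $33.97 × 1.5 = $203.82
Gross pay = $1,188.95 + $203.82 = $1,392.77
Retirement plan contribution: $1,392.77 × 0.073 = $101.67
Taxable wages = $1,392.77 − $101.67 = $1,291.10
City income tax: $1,291.10 × 0.029 = $37.44
State tax withheld: $1,291.10 × 0.0823 = $106.26
Federal withholding: $1,291.10 × 0.2253 = $290.88
State unemployment insurance (employee share): $1,392.77 × 0.01 = $13.93
Union dues: $1,392.77 × 0.03 = $41.78
Total deductions = $101.67 + $37.44 + $106.26 + $290.88 + $13.93 + $41.78 = $591.96
Net pay = $1,392.77 − $591.96 = $800.81

$800.81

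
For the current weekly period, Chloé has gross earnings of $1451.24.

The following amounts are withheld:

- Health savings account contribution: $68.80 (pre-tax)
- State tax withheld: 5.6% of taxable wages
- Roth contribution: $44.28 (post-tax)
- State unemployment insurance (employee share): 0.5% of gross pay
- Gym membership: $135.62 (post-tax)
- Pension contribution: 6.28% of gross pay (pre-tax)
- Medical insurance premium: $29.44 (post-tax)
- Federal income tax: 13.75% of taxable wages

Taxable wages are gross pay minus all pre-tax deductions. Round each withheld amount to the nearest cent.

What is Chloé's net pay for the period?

Health savings account contribution: $68.80
Pension contribution: $1451.24 × 0.0628 = $91.14
Pre-tax total = $68.80 + $91.14 = $159.94
Taxable wages = $1451.24 − $159.94 = $1291.30
State tax withheld: $1291.30 × 0.056 = $72.31
Federal income tax: $1291.30 × 0.1375 = $177.55
State unemployment insurance (employee share): $1451.24 × 0.005 = $7.26
Medical insurance premium: $29.44
Gym membership: $135.62
Roth contribution: $44.28
Total deductions = $68.80 + $91.14 + $72.31 + $177.55 + $7.26 + $29.44 + $135.62 + $44.28 = $626.40
Net pay = $1451.24 − $626.40 = $824.84

$824.84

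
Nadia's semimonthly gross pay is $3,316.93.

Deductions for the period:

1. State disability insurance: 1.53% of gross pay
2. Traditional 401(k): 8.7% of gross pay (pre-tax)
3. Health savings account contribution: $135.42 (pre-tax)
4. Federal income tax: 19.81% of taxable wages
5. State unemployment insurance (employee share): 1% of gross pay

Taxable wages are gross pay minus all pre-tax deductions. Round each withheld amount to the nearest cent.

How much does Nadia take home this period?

$2,235.93

Health savings account contribution: $135.42
Traditional 401(k): $3,316.93 × 0.087 = $288.57
Pre-tax total = $135.42 + $288.57 = $423.99
Taxable wages = $3,316.93 − $423.99 = $2,892.94
Federal income tax: $2,892.94 × 0.1981 = $573.09
State disability insurance: $3,316.93 × 0.0153 = $50.75
State unemployment insurance (employee share): $3,316.93 × 0.01 = $33.17
Total deductions = $135.42 + $288.57 + $573.09 + $50.75 + $33.17 = $1,081.00
Net pay = $3,316.93 − $1,081.00 = $2,235.93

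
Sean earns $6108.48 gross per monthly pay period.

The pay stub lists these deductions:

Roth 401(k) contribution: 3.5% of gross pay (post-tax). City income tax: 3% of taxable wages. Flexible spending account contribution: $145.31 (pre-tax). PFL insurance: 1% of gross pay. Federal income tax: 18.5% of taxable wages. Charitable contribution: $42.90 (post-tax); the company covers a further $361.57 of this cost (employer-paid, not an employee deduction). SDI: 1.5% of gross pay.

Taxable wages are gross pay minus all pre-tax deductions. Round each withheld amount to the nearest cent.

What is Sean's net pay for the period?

$4271.67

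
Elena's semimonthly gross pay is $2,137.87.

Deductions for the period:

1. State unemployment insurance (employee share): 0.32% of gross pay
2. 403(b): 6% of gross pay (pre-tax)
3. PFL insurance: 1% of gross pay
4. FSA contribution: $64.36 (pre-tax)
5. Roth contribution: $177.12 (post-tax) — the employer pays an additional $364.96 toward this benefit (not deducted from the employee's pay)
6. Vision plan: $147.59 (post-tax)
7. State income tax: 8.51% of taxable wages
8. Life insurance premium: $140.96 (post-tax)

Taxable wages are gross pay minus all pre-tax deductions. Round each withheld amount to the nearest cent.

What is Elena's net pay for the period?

403(b): $2,137.87 × 0.06 = $128.27
FSA contribution: $64.36
Pre-tax total = $128.27 + $64.36 = $192.63
Taxable wages = $2,137.87 − $192.63 = $1,945.24
State income tax: $1,945.24 × 0.0851 = $165.54
State unemployment insurance (employee share): $2,137.87 × 0.0032 = $6.84
PFL insurance: $2,137.87 × 0.01 = $21.38
Roth contribution: $177.12
Life insurance premium: $140.96
Vision plan: $147.59
(Employer's $364.96 toward Roth contribution is not withheld from the employee.)
Total deductions = $128.27 + $64.36 + $165.54 + $6.84 + $21.38 + $177.12 + $140.96 + $147.59 = $852.06
Net pay = $2,137.87 − $852.06 = $1,285.81

$1,285.81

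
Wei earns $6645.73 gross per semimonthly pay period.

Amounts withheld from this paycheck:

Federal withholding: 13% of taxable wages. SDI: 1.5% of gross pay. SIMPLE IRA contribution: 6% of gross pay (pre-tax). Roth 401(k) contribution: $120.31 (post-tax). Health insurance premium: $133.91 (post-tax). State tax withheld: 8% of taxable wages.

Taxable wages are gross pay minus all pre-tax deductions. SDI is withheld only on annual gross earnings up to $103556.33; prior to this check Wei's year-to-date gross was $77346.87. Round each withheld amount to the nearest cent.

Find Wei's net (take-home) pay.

$4581.21

SIMPLE IRA contribution: $6645.73 × 0.06 = $398.74
Taxable wages = $6645.73 − $398.74 = $6246.99
State tax withheld: $6246.99 × 0.08 = $499.76
Federal withholding: $6246.99 × 0.13 = $812.11
SDI: cap not yet reached, full $6645.73 is subject → $6645.73 × 0.015 = $99.69
Roth 401(k) contribution: $120.31
Health insurance premium: $133.91
Total deductions = $398.74 + $499.76 + $812.11 + $99.69 + $120.31 + $133.91 = $2064.52
Net pay = $6645.73 − $2064.52 = $4581.21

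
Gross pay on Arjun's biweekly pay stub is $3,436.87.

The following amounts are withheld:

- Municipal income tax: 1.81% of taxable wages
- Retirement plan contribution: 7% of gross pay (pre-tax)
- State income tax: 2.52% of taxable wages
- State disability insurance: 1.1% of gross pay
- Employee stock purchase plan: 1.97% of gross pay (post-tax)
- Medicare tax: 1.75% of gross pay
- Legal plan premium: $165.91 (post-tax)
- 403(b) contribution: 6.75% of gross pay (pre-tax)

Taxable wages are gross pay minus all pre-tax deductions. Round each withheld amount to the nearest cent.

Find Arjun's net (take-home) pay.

403(b) contribution: $3,436.87 × 0.0675 = $231.99
Retirement plan contribution: $3,436.87 × 0.07 = $240.58
Pre-tax total = $231.99 + $240.58 = $472.57
Taxable wages = $3,436.87 − $472.57 = $2,964.30
State income tax: $2,964.30 × 0.0252 = $74.70
Municipal income tax: $2,964.30 × 0.0181 = $53.65
Medicare tax: $3,436.87 × 0.0175 = $60.15
State disability insurance: $3,436.87 × 0.011 = $37.81
Employee stock purchase plan: $3,436.87 × 0.0197 = $67.71
Legal plan premium: $165.91
Total deductions = $231.99 + $240.58 + $74.70 + $53.65 + $60.15 + $37.81 + $67.71 + $165.91 = $932.50
Net pay = $3,436.87 − $932.50 = $2,504.37

$2,504.37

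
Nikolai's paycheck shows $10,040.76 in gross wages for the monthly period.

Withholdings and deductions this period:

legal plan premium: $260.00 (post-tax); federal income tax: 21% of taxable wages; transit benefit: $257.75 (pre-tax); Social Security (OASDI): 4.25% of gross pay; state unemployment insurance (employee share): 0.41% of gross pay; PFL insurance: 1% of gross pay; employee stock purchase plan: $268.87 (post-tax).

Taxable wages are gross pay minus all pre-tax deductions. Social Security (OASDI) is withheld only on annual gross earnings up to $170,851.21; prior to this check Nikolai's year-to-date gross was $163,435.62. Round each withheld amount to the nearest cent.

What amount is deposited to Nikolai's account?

$6,742.97

Transit benefit: $257.75
Taxable wages = $10,040.76 − $257.75 = $9,783.01
Federal income tax: $9,783.01 × 0.21 = $2,054.43
State unemployment insurance (employee share): $10,040.76 × 0.0041 = $41.17
Social Security (OASDI): only $170,851.21 − $163,435.62 = $7,415.59 of this check is subject → $7,415.59 × 0.0425 = $315.16
PFL insurance: $10,040.76 × 0.01 = $100.41
Employee stock purchase plan: $268.87
Legal plan premium: $260.00
Total deductions = $257.75 + $2,054.43 + $41.17 + $315.16 + $100.41 + $268.87 + $260.00 = $3,297.79
Net pay = $10,040.76 − $3,297.79 = $6,742.97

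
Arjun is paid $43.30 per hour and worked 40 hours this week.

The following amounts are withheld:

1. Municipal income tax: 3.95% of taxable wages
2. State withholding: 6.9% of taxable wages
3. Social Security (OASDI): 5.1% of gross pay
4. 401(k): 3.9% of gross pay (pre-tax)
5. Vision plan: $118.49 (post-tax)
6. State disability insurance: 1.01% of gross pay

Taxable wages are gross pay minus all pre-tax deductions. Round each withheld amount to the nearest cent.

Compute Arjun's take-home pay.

$1259.54

Gross pay: 40 × $43.30 = $1732.00
401(k): $1732.00 × 0.039 = $67.55
Taxable wages = $1732.00 − $67.55 = $1664.45
Municipal income tax: $1664.45 × 0.0395 = $65.75
State withholding: $1664.45 × 0.069 = $114.85
Social Security (OASDI): $1732.00 × 0.051 = $88.33
State disability insurance: $1732.00 × 0.0101 = $17.49
Vision plan: $118.49
Total deductions = $67.55 + $65.75 + $114.85 + $88.33 + $17.49 + $118.49 = $472.46
Net pay = $1732.00 − $472.46 = $1259.54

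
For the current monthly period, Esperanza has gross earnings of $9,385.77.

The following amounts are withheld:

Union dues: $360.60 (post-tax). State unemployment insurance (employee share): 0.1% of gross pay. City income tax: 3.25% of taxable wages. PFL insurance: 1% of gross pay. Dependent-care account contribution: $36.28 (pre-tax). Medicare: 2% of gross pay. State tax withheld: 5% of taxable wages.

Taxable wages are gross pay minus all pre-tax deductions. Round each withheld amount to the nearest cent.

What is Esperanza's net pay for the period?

Dependent-care account contribution: $36.28
Taxable wages = $9,385.77 − $36.28 = $9,349.49
City income tax: $9,349.49 × 0.0325 = $303.86
State tax withheld: $9,349.49 × 0.05 = $467.47
Medicare: $9,385.77 × 0.02 = $187.72
State unemployment insurance (employee share): $9,385.77 × 0.001 = $9.39
PFL insurance: $9,385.77 × 0.01 = $93.86
Union dues: $360.60
Total deductions = $36.28 + $303.86 + $467.47 + $187.72 + $9.39 + $93.86 + $360.60 = $1,459.18
Net pay = $9,385.77 − $1,459.18 = $7,926.59

$7,926.59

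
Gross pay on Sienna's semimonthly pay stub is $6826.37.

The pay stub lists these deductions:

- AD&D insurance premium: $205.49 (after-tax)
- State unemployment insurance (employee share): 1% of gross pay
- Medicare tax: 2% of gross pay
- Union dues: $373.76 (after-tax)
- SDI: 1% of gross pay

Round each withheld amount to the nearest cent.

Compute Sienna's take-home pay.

Medicare tax: $6826.37 × 0.02 = $136.53
SDI: $6826.37 × 0.01 = $68.26
State unemployment insurance (employee share): $6826.37 × 0.01 = $68.26
Union dues: $373.76
AD&D insurance premium: $205.49
Total deductions = $136.53 + $68.26 + $68.26 + $373.76 + $205.49 = $852.30
Net pay = $6826.37 − $852.30 = $5974.07

$5974.07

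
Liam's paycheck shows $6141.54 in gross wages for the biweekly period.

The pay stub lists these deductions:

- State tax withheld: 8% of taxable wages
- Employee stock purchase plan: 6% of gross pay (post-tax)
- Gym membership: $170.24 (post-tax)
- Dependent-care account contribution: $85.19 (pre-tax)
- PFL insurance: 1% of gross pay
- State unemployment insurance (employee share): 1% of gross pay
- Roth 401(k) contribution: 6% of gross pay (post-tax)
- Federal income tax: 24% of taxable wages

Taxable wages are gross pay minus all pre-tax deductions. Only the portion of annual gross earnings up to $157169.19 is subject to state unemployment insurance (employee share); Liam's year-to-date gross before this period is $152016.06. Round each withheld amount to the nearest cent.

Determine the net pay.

Dependent-care account contribution: $85.19
Taxable wages = $6141.54 − $85.19 = $6056.35
Federal income tax: $6056.35 × 0.24 = $1453.52
State tax withheld: $6056.35 × 0.08 = $484.51
PFL insurance: $6141.54 × 0.01 = $61.42
State unemployment insurance (employee share): only $157169.19 − $152016.06 = $5153.13 of this check is subject → $5153.13 × 0.01 = $51.53
Roth 401(k) contribution: $6141.54 × 0.06 = $368.49
Gym membership: $170.24
Employee stock purchase plan: $6141.54 × 0.06 = $368.49
Total deductions = $85.19 + $1453.52 + $484.51 + $61.42 + $51.53 + $368.49 + $170.24 + $368.49 = $3043.39
Net pay = $6141.54 − $3043.39 = $3098.15

$3098.15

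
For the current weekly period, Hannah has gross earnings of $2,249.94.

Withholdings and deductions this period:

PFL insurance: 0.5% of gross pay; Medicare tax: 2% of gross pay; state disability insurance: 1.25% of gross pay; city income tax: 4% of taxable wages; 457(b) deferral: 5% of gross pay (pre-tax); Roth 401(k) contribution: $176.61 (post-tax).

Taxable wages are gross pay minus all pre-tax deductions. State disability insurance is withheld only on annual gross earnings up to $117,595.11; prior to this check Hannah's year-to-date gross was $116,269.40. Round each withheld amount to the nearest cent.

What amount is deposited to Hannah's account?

$1,802.51

457(b) deferral: $2,249.94 × 0.05 = $112.50
Taxable wages = $2,249.94 − $112.50 = $2,137.44
City income tax: $2,137.44 × 0.04 = $85.50
PFL insurance: $2,249.94 × 0.005 = $11.25
Medicare tax: $2,249.94 × 0.02 = $45.00
State disability insurance: only $117,595.11 − $116,269.40 = $1,325.71 of this check is subject → $1,325.71 × 0.0125 = $16.57
Roth 401(k) contribution: $176.61
Total deductions = $112.50 + $85.50 + $11.25 + $45.00 + $16.57 + $176.61 = $447.43
Net pay = $2,249.94 − $447.43 = $1,802.51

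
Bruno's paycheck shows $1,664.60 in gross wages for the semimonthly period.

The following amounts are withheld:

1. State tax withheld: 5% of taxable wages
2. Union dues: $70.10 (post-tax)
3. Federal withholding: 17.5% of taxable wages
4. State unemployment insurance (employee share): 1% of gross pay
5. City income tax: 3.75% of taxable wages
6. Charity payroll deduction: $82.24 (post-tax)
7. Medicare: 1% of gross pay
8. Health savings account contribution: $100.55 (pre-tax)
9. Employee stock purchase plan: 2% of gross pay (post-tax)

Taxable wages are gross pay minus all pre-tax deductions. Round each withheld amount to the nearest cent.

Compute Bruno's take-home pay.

Health savings account contribution: $100.55
Taxable wages = $1,664.60 − $100.55 = $1,564.05
State tax withheld: $1,564.05 × 0.05 = $78.20
Federal withholding: $1,564.05 × 0.175 = $273.71
City income tax: $1,564.05 × 0.0375 = $58.65
State unemployment insurance (employee share): $1,664.60 × 0.01 = $16.65
Medicare: $1,664.60 × 0.01 = $16.65
Charity payroll deduction: $82.24
Union dues: $70.10
Employee stock purchase plan: $1,664.60 × 0.02 = $33.29
Total deductions = $100.55 + $78.20 + $273.71 + $58.65 + $16.65 + $16.65 + $82.24 + $70.10 + $33.29 = $730.04
Net pay = $1,664.60 − $730.04 = $934.56

$934.56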